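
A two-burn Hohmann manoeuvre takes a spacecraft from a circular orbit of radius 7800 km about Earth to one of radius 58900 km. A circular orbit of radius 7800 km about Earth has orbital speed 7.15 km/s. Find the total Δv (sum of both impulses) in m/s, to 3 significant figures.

From the circular-orbit relation v² = μ/r at r = 7800 km: μ = v²r = (7.15)² × 7800 = 3.98756×10^5 km³/s².
Semi-major axis of the transfer orbit: a_t = (7800 + 58900)/2 = 33350 km.
At r₁ the circular-orbit speed is v₁ = √(μ/r₁) = 7.150 km/s.
Transfer-orbit speed at r₁ (vis-viva): v_p = √[μ(2/r₁ − 1/a_t)] = 9.502 km/s.
First burn Δv₁ = |v_p − v₁| = 2.352 km/s.
At r₂, v₂ = √(μ/r₂) = 2.602 km/s.
Transfer-orbit speed at r₂: v_a = √[μ(2/r₂ − 1/a_t)] = 1.258 km/s.
Second burn Δv₂ = |v₂ − v_a| = 1.344 km/s.
Total Δv = Δv₁ + Δv₂ = 3.696 km/s.

Δv = 3700 m/s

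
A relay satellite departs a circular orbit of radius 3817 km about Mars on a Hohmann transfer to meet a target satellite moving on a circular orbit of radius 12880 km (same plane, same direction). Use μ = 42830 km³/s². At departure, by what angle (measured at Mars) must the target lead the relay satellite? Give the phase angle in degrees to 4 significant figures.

φ = 86.07°

Transfer-ellipse semi-major axis a_t = (r₁ + r₂)/2 = (3817 + 12880)/2 = 8348.5 km.
Transfer time t = π√(a_t³/μ) = 11579 s.
Target angular speed ω₂ = √(μ/r₂³) = 1.4158×10^-4 rad/s.
Angle swept by the target during transfer: ω₂·t = 1.6394 rad = 93.93°.
Arrival is 180° from departure on the ellipse, so φ = 180° − 93.93° = 86.07°.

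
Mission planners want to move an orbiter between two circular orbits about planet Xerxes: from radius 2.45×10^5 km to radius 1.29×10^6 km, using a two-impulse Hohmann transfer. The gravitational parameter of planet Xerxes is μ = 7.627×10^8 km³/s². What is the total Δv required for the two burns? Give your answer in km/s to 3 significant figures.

Δv = 27.1 km/s

The Hohmann ellipse has a_t = (r₁ + r₂)/2 = 7.675×10^5 km.
At r₁ the circular-orbit speed is v₁ = √(μ/r₁) = 55.795 km/s.
On the transfer ellipse at r₁, vis-viva gives v_p = √[μ(2/r₁ − 1/a_t)] = 72.335 km/s.
First burn Δv₁ = |v_p − v₁| = 16.54 km/s.
At r₂, v₂ = √(μ/r₂) = 24.32 km/s.
Transfer-orbit speed at r₂: v_a = √[μ(2/r₂ − 1/a_t)] = 13.74 km/s.
Second burn Δv₂ = |v₂ − v_a| = 10.58 km/s.
Total Δv = Δv₁ + Δv₂ = 27.12 km/s.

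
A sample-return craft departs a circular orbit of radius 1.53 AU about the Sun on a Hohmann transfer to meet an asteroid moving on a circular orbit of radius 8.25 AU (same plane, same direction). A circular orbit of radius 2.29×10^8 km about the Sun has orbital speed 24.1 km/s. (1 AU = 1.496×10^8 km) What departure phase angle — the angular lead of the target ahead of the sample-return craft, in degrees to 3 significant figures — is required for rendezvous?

φ = 97.9°

From the circular-orbit relation v² = μ/r at r = 2.29×10^8 km: μ = v²r = (24.1)² × 2.29×10^8 = 1.33005×10^11 km³/s².
In km: r₁ = 1.53 × 1.496×10^8 = 2.28888×10^8 km; r₂ = 8.25 × 1.496×10^8 = 1.2342×10^9 km.
The Hohmann ellipse has a_t = (r₁ + r₂)/2 = 7.31544×10^8 km.
The half-period of the transfer ellipse is t = π√(a_t³/μ) = 1.7044×10^8 s.
The target's mean motion on its circular orbit is ω₂ = √(μ/r₂³) = 8.4112×10^-9 rad/s.
Angle swept by the target during transfer: ω₂·t = 1.4336 rad = 82.14°.
Arrival is 180° from departure on the ellipse, so φ = 180° − 82.14° = 97.9°.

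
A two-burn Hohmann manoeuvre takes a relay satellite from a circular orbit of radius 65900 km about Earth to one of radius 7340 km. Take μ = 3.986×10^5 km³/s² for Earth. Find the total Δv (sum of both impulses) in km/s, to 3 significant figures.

Semi-major axis of the transfer orbit: a_t = (65900 + 7340)/2 = 36620 km.
Circular speed at r₁: v₁ = √(μ/r₁) = √(3.986×10^5/65900) = 2.4594 km/s.
On the transfer ellipse at r₁, v² = μ(2/r − 1/a) gives v_a = √[μ(2/r₁ − 1/a_t)] = 1.1011 km/s.
First burn Δv₁ = |v_a − v₁| = 1.3583 km/s.
At r₂, v₂ = √(μ/r₂) = 7.3692 km/s.
Transfer-orbit speed at r₂: v_p = √[μ(2/r₂ − 1/a_t)] = 9.8856 km/s.
Second burn Δv₂ = |v₂ − v_p| = 2.5164 km/s.
Δv = Δv₁ + Δv₂ = 1.3583 + 2.5164 = 3.875 km/s.

Δv = 3.87 km/s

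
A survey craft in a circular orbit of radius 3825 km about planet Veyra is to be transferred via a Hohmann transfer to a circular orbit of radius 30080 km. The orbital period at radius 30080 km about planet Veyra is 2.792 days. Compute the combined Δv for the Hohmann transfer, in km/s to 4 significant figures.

From Kepler's third law T² = 4π²r³/μ at r = 30080 km, T = 2.792 days = 2.792 × 86400 s = 2.412288×10^5 s: μ = 4π²r³/T² = 18464.4 km³/s².
Semi-major axis of the transfer orbit: a_t = (3825 + 30080)/2 = 16952.5 km.
At r₁ the circular-orbit speed is v₁ = √(μ/r₁) = 2.1971 km/s.
Transfer-orbit speed at r₁ (vis-viva equation): v_p = √[μ(2/r₁ − 1/a_t)] = 2.9267 km/s.
First burn Δv₁ = |v_p − v₁| = 0.7296 km/s.
Circular speed at r₂: v₂ = √(μ/r₂) = 0.7835 km/s.
Transfer-orbit speed at r₂: v_a = √[μ(2/r₂ − 1/a_t)] = 0.3722 km/s.
Second burn Δv₂ = |v₂ − v_a| = 0.4113 km/s.
Δv = Δv₁ + Δv₂ = 0.7296 + 0.4113 = 1.141 km/s.

Δv = 1.141 km/s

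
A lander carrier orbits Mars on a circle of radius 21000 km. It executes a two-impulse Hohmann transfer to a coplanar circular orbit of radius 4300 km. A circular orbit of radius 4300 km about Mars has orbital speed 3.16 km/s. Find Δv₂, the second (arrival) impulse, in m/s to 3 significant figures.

Δv₂ = 911 m/s

From the circular-orbit relation v² = μ/r at r = 4300 km: μ = v²r = (3.16)² × 4300 = 42938.1 km³/s².
Semi-major axis of the transfer orbit: a_t = (21000 + 4300)/2 = 12650 km.
On the circular orbit at r = 4300 km, v_c = √(μ/r) = 3.1600 km/s.
Transfer-orbit speed at the same r (vis-viva, a = a_t): v_t = √[μ(2/r − 1/a_t)] = 4.0715 km/s.
Δv₂ = |v_t − v_c| = |4.0715 − 3.1600| = 0.9115 km/s.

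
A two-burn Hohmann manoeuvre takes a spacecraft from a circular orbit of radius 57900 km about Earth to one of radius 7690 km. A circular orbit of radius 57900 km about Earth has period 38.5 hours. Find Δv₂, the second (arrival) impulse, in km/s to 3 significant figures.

Δv₂ = 2.37 km/s

From Kepler's third law T² = 4π²r³/μ at r = 57900 km, T = 38.5 hours = 38.5 × 3600 s = 1.386×10^5 s: μ = 4π²r³/T² = 3.98905×10^5 km³/s².
The Hohmann ellipse has a_t = (r₁ + r₂)/2 = 32795 km.
Circular speed at r = 7690 km: v_c = √(μ/r) = 7.202 km/s.
Vis-viva on the transfer ellipse at r = 7690 km gives v_t = √[μ(2/r − 1/a_t)] = 9.570 km/s.
Δv₂ = |v_t − v_c| = |9.570 − 7.202| = 2.368 km/s.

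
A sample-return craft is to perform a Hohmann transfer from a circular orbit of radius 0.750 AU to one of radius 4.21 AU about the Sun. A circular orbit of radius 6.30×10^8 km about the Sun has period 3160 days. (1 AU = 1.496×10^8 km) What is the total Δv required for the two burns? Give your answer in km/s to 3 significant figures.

Δv = 16.9 km/s

From Kepler's third law T² = 4π²r³/μ at r = 6.30×10^8 km, T = 3160 days = 3160 × 86400 s = 2.73024×10^8 s: μ = 4π²r³/T² = 1.32428×10^11 km³/s².
In km: r₁ = 0.750 × 1.496×10^8 = 1.122×10^8 km; r₂ = 4.21 × 1.496×10^8 = 6.29816×10^8 km.
The Hohmann ellipse has a_t = (r₁ + r₂)/2 = 3.71008×10^8 km.
At r₁ the circular-orbit speed is v₁ = √(μ/r₁) = 34.355 km/s.
Transfer-orbit speed at r₁ (vis-viva): v_p = √[μ(2/r₁ − 1/a_t)] = 44.762 km/s.
First burn Δv₁ = |v_p − v₁| = 10.407 km/s.
Circular speed at r₂: v₂ = √(μ/r₂) = 14.5005 km/s.
Transfer-orbit speed at r₂: v_a = √[μ(2/r₂ − 1/a_t)] = 7.97421 km/s.
Second burn Δv₂ = |v₂ − v_a| = 6.5263 km/s.
Total Δv = Δv₁ + Δv₂ = 16.93 km/s.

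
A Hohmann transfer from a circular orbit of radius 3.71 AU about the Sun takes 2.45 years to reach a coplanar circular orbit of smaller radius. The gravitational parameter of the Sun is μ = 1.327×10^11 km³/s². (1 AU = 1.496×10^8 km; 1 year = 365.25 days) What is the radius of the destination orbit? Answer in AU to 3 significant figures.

r₂ = 2.06 AU

In km: r₁ = 3.71 × 1.496×10^8 = 5.55016×10^8 km.
Transfer time t = 2.45 years × 365.25 × 86400 s = 7.731612×10^7 s, and t = π√(a_t³/μ).
So a_t = (μ t²/π²)^(1/3) = (1.327×10^11 × (7.731612×10^7)² / π²)^(1/3) = 4.3156×10^8 km.
Since a_t = (r₁ + r₂)/2, r₂ = 2a_t − r₁ = 2×4.3156×10^8 − 5.55016×10^8 = 3.08104×10^8 km.
In AU: r₂ = 3.08104×10^8 / 1.496×10^8 = 2.06 AU.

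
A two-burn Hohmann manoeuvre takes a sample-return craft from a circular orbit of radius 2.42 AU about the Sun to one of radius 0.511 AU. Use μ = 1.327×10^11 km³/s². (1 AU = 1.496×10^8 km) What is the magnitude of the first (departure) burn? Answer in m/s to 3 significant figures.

In km: r₁ = 2.42 × 1.496×10^8 = 3.62032×10^8 km; r₂ = 0.511 × 1.496×10^8 = 7.64456×10^7 km.
The Hohmann ellipse has a_t = (r₁ + r₂)/2 = 2.192388×10^8 km.
Circular speed at r = 3.62032×10^8 km: v_c = √(μ/r) = 19.15 km/s.
Vis-viva on the transfer ellipse at r = 3.62032×10^8 km gives v_t = √[μ(2/r − 1/a_t)] = 11.31 km/s.
Δv₁ = |v_t − v_c| = |11.31 − 19.15| = 7.840 km/s.

Δv₁ = 7840 m/s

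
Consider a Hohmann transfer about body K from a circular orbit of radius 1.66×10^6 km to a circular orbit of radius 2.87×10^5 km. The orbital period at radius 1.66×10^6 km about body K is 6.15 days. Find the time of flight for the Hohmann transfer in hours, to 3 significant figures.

t = 33.1 hours

From Kepler's third law T² = 4π²r³/μ at r = 1.66×10^6 km, T = 6.15 days = 6.15 × 86400 s = 5.3136×10^5 s: μ = 4π²r³/T² = 6.39597×10^8 km³/s².
Transfer-ellipse semi-major axis a_t = (r₁ + r₂)/2 = (1.660×10^6 + 2.870×10^5)/2 = 9.735×10^5 km.
Half the transfer-orbit period gives t = π√(a_t³/μ) = 1.193×10^5 s.
Converting: 1.193×10^5 s ÷ 3600 s/hour = 33.1 hours.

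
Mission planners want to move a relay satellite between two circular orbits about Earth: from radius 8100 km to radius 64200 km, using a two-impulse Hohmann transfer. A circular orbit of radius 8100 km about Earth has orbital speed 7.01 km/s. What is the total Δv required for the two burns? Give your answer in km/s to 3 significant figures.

Δv = 3.64 km/s

From the circular-orbit relation v² = μ/r at r = 8100 km: μ = v²r = (7.01)² × 8100 = 3.98035×10^5 km³/s².
Semi-major axis of the transfer orbit: a_t = (8100 + 64200)/2 = 36150 km.
At r₁ the circular-orbit speed is v₁ = √(μ/r₁) = 7.010 km/s.
Transfer-orbit speed at r₁ (v² = μ(2/r − 1/a)): v_p = √[μ(2/r₁ − 1/a_t)] = 9.342 km/s.
First burn Δv₁ = |v_p − v₁| = 2.332 km/s.
At r₂, v₂ = √(μ/r₂) = 2.490 km/s.
Transfer-orbit speed at r₂: v_a = √[μ(2/r₂ − 1/a_t)] = 1.179 km/s.
Second burn Δv₂ = |v₂ − v_a| = 1.311 km/s.
Total Δv = Δv₁ + Δv₂ = 3.643 km/s.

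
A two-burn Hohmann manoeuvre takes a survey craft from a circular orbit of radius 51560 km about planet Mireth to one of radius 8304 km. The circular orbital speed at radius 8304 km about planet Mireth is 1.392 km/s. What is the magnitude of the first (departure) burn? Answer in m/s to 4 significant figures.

Δv₁ = 264.4 m/s

From the circular-orbit relation v² = μ/r at r = 8304 km: μ = v²r = (1.392)² × 8304 = 16090.4 km³/s².
Semi-major axis of the transfer orbit: a_t = (51560 + 8304)/2 = 29932 km.
On the circular orbit at r = 51560 km, v_c = √(μ/r) = 0.5586 km/s.
Transfer-orbit speed at the same r (vis-viva, a = a_t): v_t = √[μ(2/r − 1/a_t)] = 0.2942 km/s.
Δv₁ = |v_t − v_c| = |0.2942 − 0.5586| = 0.2644 km/s.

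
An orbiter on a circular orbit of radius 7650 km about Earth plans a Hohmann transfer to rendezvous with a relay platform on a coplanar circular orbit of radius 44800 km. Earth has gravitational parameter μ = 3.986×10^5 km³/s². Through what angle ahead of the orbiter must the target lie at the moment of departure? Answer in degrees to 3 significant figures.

φ = 99.4°

Semi-major axis of the transfer orbit: a_t = (7650 + 44800)/2 = 26225 km.
Transfer time t = π√(a_t³/μ) = 21130 s.
The target's mean motion on its circular orbit is ω₂ = √(μ/r₂³) = 6.658×10^-5 rad/s.
Angle swept by the target during transfer: ω₂·t = 1.407 rad = 80.62°.
The orbiter traverses 180° on the transfer ellipse, so the target must lead by 180° − 80.62° = 99.4°.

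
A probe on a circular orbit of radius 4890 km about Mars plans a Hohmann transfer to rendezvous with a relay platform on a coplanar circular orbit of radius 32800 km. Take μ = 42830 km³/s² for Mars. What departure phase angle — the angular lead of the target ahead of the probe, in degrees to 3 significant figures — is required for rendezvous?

φ = 102°

Transfer-ellipse semi-major axis a_t = (r₁ + r₂)/2 = (4890 + 32800)/2 = 18845 km.
The half-period of the transfer ellipse is t = π√(a_t³/μ) = 39270.8 s.
Target angular speed ω₂ = √(μ/r₂³) = 3.48388×10^-5 rad/s.
Angle swept by the target during transfer: ω₂·t = 1.3681 rad = 78.39°.
Arrival is 180° from departure on the ellipse, so φ = 180° − 78.39° = 102°.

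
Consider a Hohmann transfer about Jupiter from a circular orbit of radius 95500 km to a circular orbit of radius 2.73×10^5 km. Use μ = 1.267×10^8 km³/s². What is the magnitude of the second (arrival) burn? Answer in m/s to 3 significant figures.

Transfer-ellipse semi-major axis a_t = (r₁ + r₂)/2 = (95500 + 2.730×10^5)/2 = 1.8425×10^5 km.
Circular speed at r = 2.730×10^5 km: v_c = √(μ/r) = 21.543 km/s.
Vis-viva on the transfer ellipse at r = 2.730×10^5 km gives v_t = √[μ(2/r − 1/a_t)] = 15.510 km/s.
Δv₂ = |v_t − v_c| = |15.510 − 21.543| = 6.033 km/s.

Δv₂ = 6030 m/s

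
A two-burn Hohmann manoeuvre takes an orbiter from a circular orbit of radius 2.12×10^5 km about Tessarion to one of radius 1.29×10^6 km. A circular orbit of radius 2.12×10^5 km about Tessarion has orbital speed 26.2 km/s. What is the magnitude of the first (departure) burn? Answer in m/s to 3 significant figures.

From the circular-orbit relation v² = μ/r at r = 2.12×10^5 km: μ = v²r = (26.2)² × 2.12×10^5 = 1.45525×10^8 km³/s².
Transfer-ellipse semi-major axis a_t = (r₁ + r₂)/2 = (2.120×10^5 + 1.290×10^6)/2 = 7.510×10^5 km.
On the circular orbit at r = 2.120×10^5 km, v_c = √(μ/r) = 26.200 km/s.
Vis-viva on the transfer ellipse at r = 2.120×10^5 km gives v_t = √[μ(2/r − 1/a_t)] = 34.338 km/s.
Δv₁ = |v_t − v_c| = |34.338 − 26.200| = 8.138 km/s.

Δv₁ = 8140 m/s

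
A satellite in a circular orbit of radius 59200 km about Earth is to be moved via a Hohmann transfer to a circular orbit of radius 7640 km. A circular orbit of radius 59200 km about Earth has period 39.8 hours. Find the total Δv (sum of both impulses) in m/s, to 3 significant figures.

From Kepler's third law T² = 4π²r³/μ at r = 59200 km, T = 39.8 hours = 39.8 × 3600 s = 1.4328×10^5 s: μ = 4π²r³/T² = 3.98982×10^5 km³/s².
The Hohmann ellipse has a_t = (r₁ + r₂)/2 = 33420 km.
Circular speed at r₁: v₁ = √(μ/r₁) = √(3.98982×10^5/59200) = 2.5961 km/s.
On the transfer ellipse at r₁, v² = μ(2/r − 1/a) gives v_a = √[μ(2/r₁ − 1/a_t)] = 1.2413 km/s.
First burn Δv₁ = |v_a − v₁| = 1.3548 km/s.
At r₂, v₂ = √(μ/r₂) = 7.22654 km/s.
Transfer-orbit speed at r₂: v_p = √[μ(2/r₂ − 1/a_t)] = 9.61807 km/s.
Second burn Δv₂ = |v₂ − v_p| = 2.3915 km/s.
Total Δv = Δv₁ + Δv₂ = 3.746 km/s.

Δv = 3750 m/s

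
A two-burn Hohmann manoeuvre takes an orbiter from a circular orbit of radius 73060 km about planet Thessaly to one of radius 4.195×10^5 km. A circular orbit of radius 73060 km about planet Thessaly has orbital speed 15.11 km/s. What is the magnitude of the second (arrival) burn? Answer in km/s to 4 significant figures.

Δv₂ = 2.871 km/s

From the circular-orbit relation v² = μ/r at r = 73060 km: μ = v²r = (15.11)² × 73060 = 1.66805×10^7 km³/s².
The Hohmann ellipse has a_t = (r₁ + r₂)/2 = 2.4628×10^5 km.
Circular speed at r = 4.195×10^5 km: v_c = √(μ/r) = 6.306 km/s.
Transfer-orbit speed at the same r (vis-viva, a = a_t): v_t = √[μ(2/r − 1/a_t)] = 3.435 km/s.
Δv₂ = |v_t − v_c| = |3.435 − 6.306| = 2.871 km/s.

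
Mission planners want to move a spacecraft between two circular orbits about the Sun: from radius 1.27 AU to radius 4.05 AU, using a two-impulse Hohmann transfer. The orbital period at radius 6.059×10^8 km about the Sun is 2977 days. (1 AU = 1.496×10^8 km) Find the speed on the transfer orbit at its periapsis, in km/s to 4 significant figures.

v = 32.61 km/s

From Kepler's third law T² = 4π²r³/μ at r = 6.059×10^8 km, T = 2977 days = 2977 × 86400 s = 2.572128×10^8 s: μ = 4π²r³/T² = 1.32733×10^11 km³/s².
In km: r₁ = 1.27 × 1.496×10^8 = 1.89992×10^8 km; r₂ = 4.05 × 1.496×10^8 = 6.0588×10^8 km.
Semi-major axis of the transfer orbit: a_t = (1.89992×10^8 + 6.0588×10^8)/2 = 3.97936×10^8 km.
The periapsis of the transfer ellipse is at r = 1.89992×10^8 km.
From the vis-viva equation, v = √[μ(2/r − 1/a_t)] = 32.61 km/s.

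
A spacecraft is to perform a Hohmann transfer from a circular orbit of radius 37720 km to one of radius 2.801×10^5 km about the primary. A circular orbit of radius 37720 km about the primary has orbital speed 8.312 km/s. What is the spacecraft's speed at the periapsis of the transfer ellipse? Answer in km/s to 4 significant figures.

v = 11.04 km/s

From the circular-orbit relation v² = μ/r at r = 37720 km: μ = v²r = (8.312)² × 37720 = 2.60605×10^6 km³/s².
Transfer-ellipse semi-major axis a_t = (r₁ + r₂)/2 = (37720 + 2.801×10^5)/2 = 1.5891×10^5 km.
At periapsis, r = 37720 km.
Vis-viva: v = √[μ(2/r − 1/a_t)] = √[2.60605×10^6 × (2/37720 − 1/1.5891×10^5)] = 11.04 km/s.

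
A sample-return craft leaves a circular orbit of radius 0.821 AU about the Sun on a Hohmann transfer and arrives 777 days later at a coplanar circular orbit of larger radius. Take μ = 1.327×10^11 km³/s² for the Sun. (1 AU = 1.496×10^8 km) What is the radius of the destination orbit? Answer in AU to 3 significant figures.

r₂ = 4.43 AU

In km: r₁ = 0.821 × 1.496×10^8 = 1.228216×10^8 km.
Transfer time t = 777 days = 6.71328×10^7 s, and t = π√(a_t³/μ).
So a_t = (μ t²/π²)^(1/3) = (1.327×10^11 × (6.71328×10^7)² / π²)^(1/3) = 3.9278×10^8 km.
Since a_t = (r₁ + r₂)/2, r₂ = 2a_t − r₁ = 2×3.9278×10^8 − 1.228216×10^8 = 6.627384×10^8 km.
In AU: r₂ = 6.627384×10^8 / 1.496×10^8 = 4.43 AU.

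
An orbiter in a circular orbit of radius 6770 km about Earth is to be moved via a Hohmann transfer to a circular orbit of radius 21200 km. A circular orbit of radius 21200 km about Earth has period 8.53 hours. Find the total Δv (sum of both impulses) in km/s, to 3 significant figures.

From Kepler's third law T² = 4π²r³/μ at r = 21200 km, T = 8.53 hours = 8.53 × 3600 s = 30708 s: μ = 4π²r³/T² = 3.98900×10^5 km³/s².
Semi-major axis of the transfer orbit: a_t = (6770 + 21200)/2 = 13985 km.
At r₁ the circular-orbit speed is v₁ = √(μ/r₁) = 7.676 km/s.
On the transfer ellipse at r₁, vis-viva gives v_p = √[μ(2/r₁ − 1/a_t)] = 9.451 km/s.
First burn Δv₁ = |v_p − v₁| = 1.775 km/s.
Circular speed at r₂: v₂ = √(μ/r₂) = 4.338 km/s.
Transfer-orbit speed at r₂: v_a = √[μ(2/r₂ − 1/a_t)] = 3.018 km/s.
Second burn Δv₂ = |v₂ − v_a| = 1.320 km/s.
Total Δv = Δv₁ + Δv₂ = 3.095 km/s.

Δv = 3.09 km/s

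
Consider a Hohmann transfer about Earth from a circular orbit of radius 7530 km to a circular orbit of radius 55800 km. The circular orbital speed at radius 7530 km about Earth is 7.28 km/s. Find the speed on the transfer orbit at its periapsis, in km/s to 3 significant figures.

From the circular-orbit relation v² = μ/r at r = 7530 km: μ = v²r = (7.28)² × 7530 = 3.99078×10^5 km³/s².
Semi-major axis of the transfer orbit: a_t = (7530 + 55800)/2 = 31665 km.
At periapsis, r = 7530 km.
Vis-viva: v = √[μ(2/r − 1/a_t)] = √[3.99078×10^5 × (2/7530 − 1/31665)] = 9.664 km/s.

v = 9.66 km/s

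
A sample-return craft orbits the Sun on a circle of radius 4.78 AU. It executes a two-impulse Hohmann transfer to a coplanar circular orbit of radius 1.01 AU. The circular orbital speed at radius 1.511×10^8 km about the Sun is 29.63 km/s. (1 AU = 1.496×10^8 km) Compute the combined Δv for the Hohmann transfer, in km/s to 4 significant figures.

From the circular-orbit relation v² = μ/r at r = 1.511×10^8 km: μ = v²r = (29.63)² × 1.511×10^8 = 1.32656×10^11 km³/s².
In km: r₁ = 4.78 × 1.496×10^8 = 7.15088×10^8 km; r₂ = 1.01 × 1.496×10^8 = 1.51096×10^8 km.
Transfer-ellipse semi-major axis a_t = (r₁ + r₂)/2 = (7.15088×10^8 + 1.51096×10^8)/2 = 4.33092×10^8 km.
Circular speed at r₁: v₁ = √(μ/r₁) = √(1.32656×10^11/7.15088×10^8) = 13.62 km/s.
On the transfer ellipse at r₁, v² = μ(2/r − 1/a) gives v_a = √[μ(2/r₁ − 1/a_t)] = 8.045 km/s.
First burn Δv₁ = |v_a − v₁| = 5.575 km/s.
At r₂, v₂ = √(μ/r₂) = 29.63039 km/s.
Transfer-orbit speed at r₂: v_p = √[μ(2/r₂ − 1/a_t)] = 38.07387 km/s.
Second burn Δv₂ = |v₂ − v_p| = 8.443 km/s.
Δv = Δv₁ + Δv₂ = 5.575 + 8.443 = 14.02 km/s.

Δv = 14.02 km/s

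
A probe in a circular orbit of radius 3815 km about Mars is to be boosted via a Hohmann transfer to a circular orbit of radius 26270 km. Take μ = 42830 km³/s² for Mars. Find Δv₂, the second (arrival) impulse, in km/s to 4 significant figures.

Semi-major axis of the transfer orbit: a_t = (3815 + 26270)/2 = 15042.5 km.
On the circular orbit at r = 26270 km, v_c = √(μ/r) = 1.27686 km/s.
Transfer-orbit speed at the same r (vis-viva, a = a_t): v_t = √[μ(2/r − 1/a_t)] = 0.643030 km/s.
Δv₂ = |v_t − v_c| = |0.643030 − 1.27686| = 0.6338 km/s.

Δv₂ = 0.6338 km/s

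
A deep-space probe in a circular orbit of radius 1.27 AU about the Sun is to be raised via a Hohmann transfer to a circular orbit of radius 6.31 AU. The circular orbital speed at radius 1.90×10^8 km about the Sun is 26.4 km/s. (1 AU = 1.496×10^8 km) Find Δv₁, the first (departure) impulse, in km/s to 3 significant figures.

Δv₁ = 7.66 km/s

From the circular-orbit relation v² = μ/r at r = 1.90×10^8 km: μ = v²r = (26.4)² × 1.90×10^8 = 1.32422×10^11 km³/s².
In km: r₁ = 1.27 × 1.496×10^8 = 1.89992×10^8 km; r₂ = 6.31 × 1.496×10^8 = 9.43976×10^8 km.
Transfer-ellipse semi-major axis a_t = (r₁ + r₂)/2 = (1.89992×10^8 + 9.43976×10^8)/2 = 5.66984×10^8 km.
On the circular orbit at r = 1.89992×10^8 km, v_c = √(μ/r) = 26.401 km/s.
Vis-viva on the transfer ellipse at r = 1.89992×10^8 km gives v_t = √[μ(2/r − 1/a_t)] = 34.065 km/s.
Δv₁ = |v_t − v_c| = |34.065 − 26.401| = 7.664 km/s.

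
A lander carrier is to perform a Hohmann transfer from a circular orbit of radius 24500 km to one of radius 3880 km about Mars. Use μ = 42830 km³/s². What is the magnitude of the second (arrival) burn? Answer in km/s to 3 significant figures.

Δv₂ = 1.04 km/s

Transfer-ellipse semi-major axis a_t = (r₁ + r₂)/2 = (24500 + 3880)/2 = 14190 km.
On the circular orbit at r = 3880 km, v_c = √(μ/r) = 3.3224 km/s.
Transfer-orbit speed at the same r (vis-viva, a = a_t): v_t = √[μ(2/r − 1/a_t)] = 4.3657 km/s.
Δv₂ = |v_t − v_c| = |4.3657 − 3.3224| = 1.043 km/s.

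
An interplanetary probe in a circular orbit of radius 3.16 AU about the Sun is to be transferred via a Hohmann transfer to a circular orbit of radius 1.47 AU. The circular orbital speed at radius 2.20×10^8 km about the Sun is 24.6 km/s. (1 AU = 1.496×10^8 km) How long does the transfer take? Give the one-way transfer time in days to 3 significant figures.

From the circular-orbit relation v² = μ/r at r = 2.20×10^8 km: μ = v²r = (24.6)² × 2.20×10^8 = 1.33135×10^11 km³/s².
In km: r₁ = 3.16 × 1.496×10^8 = 4.72736×10^8 km; r₂ = 1.47 × 1.496×10^8 = 2.19912×10^8 km.
Semi-major axis of the transfer orbit: a_t = (4.72736×10^8 + 2.19912×10^8)/2 = 3.46324×10^8 km.
By Kepler's third law the transfer-orbit period is T = 2π√(a_t³/μ), so t = T/2 = 5.549×10^7 s.
Converting: 5.549×10^7 s ÷ 86400 s/day = 642 days.

t = 642 days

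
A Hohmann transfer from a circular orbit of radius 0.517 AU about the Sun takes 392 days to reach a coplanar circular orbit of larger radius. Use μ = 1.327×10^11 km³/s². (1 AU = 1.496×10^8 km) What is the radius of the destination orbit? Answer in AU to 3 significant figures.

In km: r₁ = 0.517 × 1.496×10^8 = 7.73432×10^7 km.
Transfer time t = 392 days = 3.38688×10^7 s, and t = π√(a_t³/μ).
So a_t = (μ t²/π²)^(1/3) = (1.327×10^11 × (3.38688×10^7)² / π²)^(1/3) = 2.4892×10^8 km.
Since a_t = (r₁ + r₂)/2, r₂ = 2a_t − r₁ = 2×2.4892×10^8 − 7.73432×10^7 = 4.204968×10^8 km.
In AU: r₂ = 4.204968×10^8 / 1.496×10^8 = 2.81 AU.

r₂ = 2.81 AU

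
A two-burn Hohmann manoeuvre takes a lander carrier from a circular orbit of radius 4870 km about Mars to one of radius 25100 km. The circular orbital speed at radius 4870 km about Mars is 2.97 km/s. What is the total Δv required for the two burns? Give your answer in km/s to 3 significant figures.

From the circular-orbit relation v² = μ/r at r = 4870 km: μ = v²r = (2.97)² × 4870 = 42957.8 km³/s².
Transfer-ellipse semi-major axis a_t = (r₁ + r₂)/2 = (4870 + 25100)/2 = 14985 km.
At r₁ the circular-orbit speed is v₁ = √(μ/r₁) = 2.9700 km/s.
Transfer-orbit speed at r₁ (vis-viva equation): v_p = √[μ(2/r₁ − 1/a_t)] = 3.8438 km/s.
First burn Δv₁ = |v_p − v₁| = 0.8738 km/s.
Circular speed at r₂: v₂ = √(μ/r₂) = 1.3082 km/s.
Transfer-orbit speed at r₂: v_a = √[μ(2/r₂ − 1/a_t)] = 0.74580 km/s.
Second burn Δv₂ = |v₂ − v_a| = 0.5624 km/s.
Total Δv = Δv₁ + Δv₂ = 1.436 km/s.

Δv = 1.44 km/s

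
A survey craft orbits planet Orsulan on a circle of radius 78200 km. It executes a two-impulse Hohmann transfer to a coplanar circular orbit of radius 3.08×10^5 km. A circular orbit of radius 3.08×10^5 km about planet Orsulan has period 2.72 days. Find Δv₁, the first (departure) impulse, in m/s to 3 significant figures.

Δv₁ = 4300 m/s

From Kepler's third law T² = 4π²r³/μ at r = 3.08×10^5 km, T = 2.72 days = 2.72 × 86400 s = 2.35008×10^5 s: μ = 4π²r³/T² = 2.08856×10^7 km³/s².
Transfer-ellipse semi-major axis a_t = (r₁ + r₂)/2 = (78200 + 3.080×10^5)/2 = 1.931×10^5 km.
Circular speed at r = 78200 km: v_c = √(μ/r) = 16.343 km/s.
Vis-viva on the transfer ellipse at r = 78200 km gives v_t = √[μ(2/r − 1/a_t)] = 20.640 km/s.
Δv₁ = |v_t − v_c| = |20.640 − 16.343| = 4.297 km/s.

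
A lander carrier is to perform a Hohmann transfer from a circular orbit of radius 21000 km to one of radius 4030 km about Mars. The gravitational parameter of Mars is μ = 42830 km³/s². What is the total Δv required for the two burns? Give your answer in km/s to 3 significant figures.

Δv = 1.58 km/s

Semi-major axis of the transfer orbit: a_t = (21000 + 4030)/2 = 12515 km.
Circular speed at r₁: v₁ = √(μ/r₁) = √(42830/21000) = 1.4281 km/s.
Transfer-orbit speed at r₁ (vis-viva): v_a = √[μ(2/r₁ − 1/a_t)] = 0.81040 km/s.
First burn Δv₁ = |v_a − v₁| = 0.6177 km/s.
Circular speed at r₂: v₂ = √(μ/r₂) = 3.2600 km/s.
Transfer-orbit speed at r₂: v_p = √[μ(2/r₂ − 1/a_t)] = 4.2229 km/s.
Second burn Δv₂ = |v₂ − v_p| = 0.9629 km/s.
Total Δv = Δv₁ + Δv₂ = 1.581 km/s.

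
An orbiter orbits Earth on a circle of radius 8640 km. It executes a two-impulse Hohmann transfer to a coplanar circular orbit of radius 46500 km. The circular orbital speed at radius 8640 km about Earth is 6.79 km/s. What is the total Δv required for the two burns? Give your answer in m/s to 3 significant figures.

From the circular-orbit relation v² = μ/r at r = 8640 km: μ = v²r = (6.79)² × 8640 = 3.98339×10^5 km³/s².
Transfer-ellipse semi-major axis a_t = (r₁ + r₂)/2 = (8640 + 46500)/2 = 27570 km.
At r₁ the circular-orbit speed is v₁ = √(μ/r₁) = 6.7900 km/s.
Transfer-orbit speed at r₁ (v² = μ(2/r − 1/a)): v_p = √[μ(2/r₁ − 1/a_t)] = 8.8182 km/s.
First burn Δv₁ = |v_p − v₁| = 2.0282 km/s.
Circular speed at r₂: v₂ = √(μ/r₂) = 2.92685 km/s.
Transfer-orbit speed at r₂: v_a = √[μ(2/r₂ − 1/a_t)] = 1.63847 km/s.
Second burn Δv₂ = |v₂ − v_a| = 1.2884 km/s.
Total Δv = Δv₁ + Δv₂ = 3.317 km/s.

Δv = 3320 m/s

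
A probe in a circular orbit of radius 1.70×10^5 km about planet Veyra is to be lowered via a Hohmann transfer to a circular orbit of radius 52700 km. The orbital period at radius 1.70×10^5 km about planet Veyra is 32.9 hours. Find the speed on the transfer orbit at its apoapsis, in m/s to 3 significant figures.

v = 6200 m/s

From Kepler's third law T² = 4π²r³/μ at r = 1.70×10^5 km, T = 32.9 hours = 32.9 × 3600 s = 1.1844×10^5 s: μ = 4π²r³/T² = 1.38264×10^7 km³/s².
Transfer-ellipse semi-major axis a_t = (r₁ + r₂)/2 = (1.700×10^5 + 52700)/2 = 1.1135×10^5 km.
The apoapsis of the transfer ellipse is at r = 1.700×10^5 km.
Applying v² = μ(2/r − 1/a_t): v = 6.204 km/s.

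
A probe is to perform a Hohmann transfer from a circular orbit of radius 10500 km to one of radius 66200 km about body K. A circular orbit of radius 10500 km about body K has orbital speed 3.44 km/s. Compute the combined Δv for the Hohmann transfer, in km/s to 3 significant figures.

Δv = 1.73 km/s

From the circular-orbit relation v² = μ/r at r = 10500 km: μ = v²r = (3.44)² × 10500 = 1.24253×10^5 km³/s².
Semi-major axis of the transfer orbit: a_t = (10500 + 66200)/2 = 38350 km.
Circular speed at r₁: v₁ = √(μ/r₁) = √(1.24253×10^5/10500) = 3.440 km/s.
On the transfer ellipse at r₁, vis-viva equation gives v_p = √[μ(2/r₁ − 1/a_t)] = 4.520 km/s.
First burn Δv₁ = |v_p − v₁| = 1.080 km/s.
Circular speed at r₂: v₂ = √(μ/r₂) = 1.370 km/s.
Transfer-orbit speed at r₂: v_a = √[μ(2/r₂ − 1/a_t)] = 0.7169 km/s.
Second burn Δv₂ = |v₂ − v_a| = 0.6531 km/s.
Δv = Δv₁ + Δv₂ = 1.080 + 0.6531 = 1.733 km/s.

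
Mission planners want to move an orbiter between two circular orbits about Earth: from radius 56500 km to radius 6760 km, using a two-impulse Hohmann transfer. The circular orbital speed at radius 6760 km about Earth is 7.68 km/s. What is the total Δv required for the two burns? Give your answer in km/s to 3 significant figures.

Δv = 4.01 km/s

From the circular-orbit relation v² = μ/r at r = 6760 km: μ = v²r = (7.68)² × 6760 = 3.98721×10^5 km³/s².
The Hohmann ellipse has a_t = (r₁ + r₂)/2 = 31630 km.
At r₁ the circular-orbit speed is v₁ = √(μ/r₁) = 2.6565 km/s.
Transfer-orbit speed at r₁ (vis-viva): v_a = √[μ(2/r₁ − 1/a_t)] = 1.2281 km/s.
First burn Δv₁ = |v_a − v₁| = 1.4284 km/s.
Circular speed at r₂: v₂ = √(μ/r₂) = 7.68000 km/s.
Transfer-orbit speed at r₂: v_p = √[μ(2/r₂ − 1/a_t)] = 10.2645 km/s.
Second burn Δv₂ = |v₂ − v_p| = 2.5845 km/s.
Total Δv = Δv₁ + Δv₂ = 4.013 km/s.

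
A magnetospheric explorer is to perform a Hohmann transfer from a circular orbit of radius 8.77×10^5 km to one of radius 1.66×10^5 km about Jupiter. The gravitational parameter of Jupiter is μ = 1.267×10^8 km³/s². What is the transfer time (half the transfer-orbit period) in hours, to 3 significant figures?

t = 29.2 hours

Semi-major axis of the transfer orbit: a_t = (8.770×10^5 + 1.660×10^5)/2 = 5.215×10^5 km.
By Kepler's third law the transfer-orbit period is T = 2π√(a_t³/μ), so t = T/2 = 1.051×10^5 s.
Converting: 1.051×10^5 s ÷ 3600 s/hour = 29.2 hours.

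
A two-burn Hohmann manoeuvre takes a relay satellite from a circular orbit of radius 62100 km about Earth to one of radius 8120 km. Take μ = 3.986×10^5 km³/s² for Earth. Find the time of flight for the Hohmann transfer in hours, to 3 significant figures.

Transfer-ellipse semi-major axis a_t = (r₁ + r₂)/2 = (62100 + 8120)/2 = 35110 km.
By Kepler's third law the transfer-orbit period is T = 2π√(a_t³/μ), so t = T/2 = 32740 s.
Converting: 32740 s ÷ 3600 s/hour = 9.09 hours.

t = 9.09 hours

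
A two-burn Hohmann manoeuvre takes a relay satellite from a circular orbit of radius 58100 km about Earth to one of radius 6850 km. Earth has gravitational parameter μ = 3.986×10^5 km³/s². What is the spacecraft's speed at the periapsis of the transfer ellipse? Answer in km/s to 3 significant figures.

v = 10.2 km/s

Transfer-ellipse semi-major axis a_t = (r₁ + r₂)/2 = (58100 + 6850)/2 = 32475 km.
At periapsis, r = 6850 km.
From the vis-viva equation, v = √[μ(2/r − 1/a_t)] = 10.20 km/s.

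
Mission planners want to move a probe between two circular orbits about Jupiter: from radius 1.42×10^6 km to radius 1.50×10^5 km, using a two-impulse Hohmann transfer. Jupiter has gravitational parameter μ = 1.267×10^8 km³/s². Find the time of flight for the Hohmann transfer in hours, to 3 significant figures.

Semi-major axis of the transfer orbit: a_t = (1.420×10^6 + 1.500×10^5)/2 = 7.850×10^5 km.
Half the transfer-orbit period gives t = π√(a_t³/μ) = 1.941×10^5 s.
Converting: 1.941×10^5 s ÷ 3600 s/hour = 53.9 hours.

t = 53.9 hours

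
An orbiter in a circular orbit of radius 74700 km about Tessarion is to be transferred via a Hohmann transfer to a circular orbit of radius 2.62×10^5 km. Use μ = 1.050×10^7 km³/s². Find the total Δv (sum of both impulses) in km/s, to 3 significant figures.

Δv = 5.05 km/s

Semi-major axis of the transfer orbit: a_t = (74700 + 2.620×10^5)/2 = 1.6835×10^5 km.
Circular speed at r₁: v₁ = √(μ/r₁) = √(1.050×10^7/74700) = 11.856 km/s.
On the transfer ellipse at r₁, vis-viva equation gives v_p = √[μ(2/r₁ − 1/a_t)] = 14.790 km/s.
First burn Δv₁ = |v_p − v₁| = 2.934 km/s.
Circular speed at r₂: v₂ = √(μ/r₂) = 6.331 km/s.
Transfer-orbit speed at r₂: v_a = √[μ(2/r₂ − 1/a_t)] = 4.217 km/s.
Second burn Δv₂ = |v₂ − v_a| = 2.114 km/s.
Δv = Δv₁ + Δv₂ = 2.934 + 2.114 = 5.048 km/s.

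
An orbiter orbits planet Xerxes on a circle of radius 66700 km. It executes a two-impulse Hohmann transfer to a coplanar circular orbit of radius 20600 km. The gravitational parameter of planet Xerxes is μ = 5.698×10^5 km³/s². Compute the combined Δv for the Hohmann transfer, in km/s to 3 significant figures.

Δv = 2.16 km/s

Transfer-ellipse semi-major axis a_t = (r₁ + r₂)/2 = (66700 + 20600)/2 = 43650 km.
At r₁ the circular-orbit speed is v₁ = √(μ/r₁) = 2.9228 km/s.
Transfer-orbit speed at r₁ (vis-viva equation): v_a = √[μ(2/r₁ − 1/a_t)] = 2.0079 km/s.
First burn Δv₁ = |v_a − v₁| = 0.9149 km/s.
Circular speed at r₂: v₂ = √(μ/r₂) = 5.259 km/s.
Transfer-orbit speed at r₂: v_p = √[μ(2/r₂ − 1/a_t)] = 6.501 km/s.
Second burn Δv₂ = |v₂ − v_p| = 1.242 km/s.
Δv = Δv₁ + Δv₂ = 0.9149 + 1.242 = 2.157 km/s.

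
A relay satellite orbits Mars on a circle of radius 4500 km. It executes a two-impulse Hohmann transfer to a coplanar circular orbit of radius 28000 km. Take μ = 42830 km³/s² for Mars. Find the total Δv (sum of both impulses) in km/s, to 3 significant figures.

Semi-major axis of the transfer orbit: a_t = (4500 + 28000)/2 = 16250 km.
Circular speed at r₁: v₁ = √(μ/r₁) = √(42830/4500) = 3.08509 km/s.
Transfer-orbit speed at r₁ (v² = μ(2/r − 1/a)): v_p = √[μ(2/r₁ − 1/a_t)] = 4.04967 km/s.
First burn Δv₁ = |v_p − v₁| = 0.96458 km/s.
At r₂, v₂ = √(μ/r₂) = 1.23679 km/s.
Transfer-orbit speed at r₂: v_a = √[μ(2/r₂ − 1/a_t)] = 0.650841 km/s.
Second burn Δv₂ = |v₂ − v_a| = 0.58595 km/s.
Total Δv = Δv₁ + Δv₂ = 1.551 km/s.

Δv = 1.55 km/s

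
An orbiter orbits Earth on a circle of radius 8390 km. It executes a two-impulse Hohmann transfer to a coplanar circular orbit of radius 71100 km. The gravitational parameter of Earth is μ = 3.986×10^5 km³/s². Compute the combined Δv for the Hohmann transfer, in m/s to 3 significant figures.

Semi-major axis of the transfer orbit: a_t = (8390 + 71100)/2 = 39745 km.
Circular speed at r₁: v₁ = √(μ/r₁) = √(3.986×10^5/8390) = 6.893 km/s.
Transfer-orbit speed at r₁ (vis-viva equation): v_p = √[μ(2/r₁ − 1/a_t)] = 9.219 km/s.
First burn Δv₁ = |v_p − v₁| = 2.326 km/s.
Circular speed at r₂: v₂ = √(μ/r₂) = 2.368 km/s.
Transfer-orbit speed at r₂: v_a = √[μ(2/r₂ − 1/a_t)] = 1.088 km/s.
Second burn Δv₂ = |v₂ − v_a| = 1.280 km/s.
Total Δv = Δv₁ + Δv₂ = 3.606 km/s.

Δv = 3610 m/s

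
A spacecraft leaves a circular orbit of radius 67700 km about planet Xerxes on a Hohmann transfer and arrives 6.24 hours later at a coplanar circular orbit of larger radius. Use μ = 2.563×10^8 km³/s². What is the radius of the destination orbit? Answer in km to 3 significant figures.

Transfer time t = 6.24 hours = 22464 s, and t = π√(a_t³/μ).
So a_t = (μ t²/π²)^(1/3) = (2.563×10^8 × (22464)² / π²)^(1/3) = 2.3576×10^5 km.
Since a_t = (r₁ + r₂)/2, r₂ = 2a_t − r₁ = 2×2.3576×10^5 − 67700 = 4.0382×10^5 km.

r₂ = 4.04×10^5 km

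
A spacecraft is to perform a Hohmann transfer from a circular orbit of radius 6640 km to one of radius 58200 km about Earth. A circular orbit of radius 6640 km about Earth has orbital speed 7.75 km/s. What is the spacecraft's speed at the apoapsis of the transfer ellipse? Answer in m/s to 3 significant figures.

From the circular-orbit relation v² = μ/r at r = 6640 km: μ = v²r = (7.75)² × 6640 = 3.98815×10^5 km³/s².
Transfer-ellipse semi-major axis a_t = (r₁ + r₂)/2 = (6640 + 58200)/2 = 32420 km.
The apoapsis of the transfer ellipse is at r = 58200 km.
From the vis-viva equation, v = √[μ(2/r − 1/a_t)] = 1.185 km/s.

v = 1180 m/s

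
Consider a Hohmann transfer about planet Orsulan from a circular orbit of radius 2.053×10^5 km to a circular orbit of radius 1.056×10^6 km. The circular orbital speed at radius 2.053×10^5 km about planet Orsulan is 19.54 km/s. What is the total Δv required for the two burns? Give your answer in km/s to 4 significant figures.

From the circular-orbit relation v² = μ/r at r = 2.053×10^5 km: μ = v²r = (19.54)² × 2.053×10^5 = 7.83859×10^7 km³/s².
The Hohmann ellipse has a_t = (r₁ + r₂)/2 = 6.3065×10^5 km.
At r₁ the circular-orbit speed is v₁ = √(μ/r₁) = 19.540 km/s.
Transfer-orbit speed at r₁ (vis-viva): v_p = √[μ(2/r₁ − 1/a_t)] = 25.285 km/s.
First burn Δv₁ = |v_p − v₁| = 5.745 km/s.
Circular speed at r₂: v₂ = √(μ/r₂) = 8.616 km/s.
Transfer-orbit speed at r₂: v_a = √[μ(2/r₂ − 1/a_t)] = 4.916 km/s.
Second burn Δv₂ = |v₂ − v_a| = 3.700 km/s.
Total Δv = Δv₁ + Δv₂ = 9.445 km/s.

Δv = 9.445 km/s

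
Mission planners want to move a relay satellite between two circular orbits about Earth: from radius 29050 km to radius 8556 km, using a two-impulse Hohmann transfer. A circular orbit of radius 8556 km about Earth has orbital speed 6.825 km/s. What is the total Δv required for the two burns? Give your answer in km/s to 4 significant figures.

Δv = 2.864 km/s

From the circular-orbit relation v² = μ/r at r = 8556 km: μ = v²r = (6.825)² × 8556 = 3.98544×10^5 km³/s².
Semi-major axis of the transfer orbit: a_t = (29050 + 8556)/2 = 18803 km.
At r₁ the circular-orbit speed is v₁ = √(μ/r₁) = 3.7039 km/s.
Transfer-orbit speed at r₁ (v² = μ(2/r − 1/a)): v_a = √[μ(2/r₁ − 1/a_t)] = 2.4985 km/s.
First burn Δv₁ = |v_a − v₁| = 1.2054 km/s.
Circular speed at r₂: v₂ = √(μ/r₂) = 6.8250 km/s.
Transfer-orbit speed at r₂: v_p = √[μ(2/r₂ − 1/a_t)] = 8.4832 km/s.
Second burn Δv₂ = |v₂ − v_p| = 1.6582 km/s.
Total Δv = Δv₁ + Δv₂ = 2.864 km/s.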